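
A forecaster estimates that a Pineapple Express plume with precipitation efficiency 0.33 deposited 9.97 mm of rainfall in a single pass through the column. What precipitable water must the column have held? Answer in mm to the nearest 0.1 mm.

PW ≈ 30.2 mm

PW = rainfall / ε = 9.97 / 0.33 = 30.2 mm.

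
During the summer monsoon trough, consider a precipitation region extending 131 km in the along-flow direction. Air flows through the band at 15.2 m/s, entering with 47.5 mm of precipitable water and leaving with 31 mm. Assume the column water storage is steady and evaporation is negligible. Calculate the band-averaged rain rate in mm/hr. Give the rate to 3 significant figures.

R ≈ 6.89 mm/hr

Column moisture flux per unit crosswind length is F = V × PW.
Inflow: F_in = 15.2 × 47.5 = 722 mm·m/s
Outflow: F_out = 15.2 × 31 = 471.2 mm·m/s
Steady-state rate R = (F_in − F_out)/L = (722 − 471.2) / 131000 m = 1.915e-03 mm/s.
R = 1.915e-03 × 3600 = 6.89 mm/hr.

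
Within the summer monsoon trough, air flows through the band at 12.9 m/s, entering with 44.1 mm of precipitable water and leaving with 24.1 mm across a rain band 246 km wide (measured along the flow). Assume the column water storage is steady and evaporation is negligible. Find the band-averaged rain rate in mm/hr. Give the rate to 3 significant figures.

Column moisture flux per unit crosswind length is F = V × PW.
Inflow: F_in = 12.9 × 44.1 = 568.89 mm·m/s
Outflow: F_out = 12.9 × 24.1 = 310.89 mm·m/s
Steady-state rate R = (F_in − F_out)/L = (568.89 − 310.89) / 246000 m = 1.049e-03 mm/s.
R = 1.049e-03 × 3600 = 3.78 mm/hr.

R ≈ 3.78 mm/hr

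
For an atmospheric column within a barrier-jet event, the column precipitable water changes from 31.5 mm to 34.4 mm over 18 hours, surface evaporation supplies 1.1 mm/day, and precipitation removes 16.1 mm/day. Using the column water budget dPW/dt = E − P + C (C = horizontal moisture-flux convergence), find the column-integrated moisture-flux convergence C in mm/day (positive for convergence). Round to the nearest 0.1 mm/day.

dPW/dt = (34.4 − 31.5) mm / (18/24 day) = +3.867 mm/day.
C = dPW/dt − E + P = (+3.867) − 1.1 + 16.1 = 18.9 mm/day.

C ≈ 18.9 mm/day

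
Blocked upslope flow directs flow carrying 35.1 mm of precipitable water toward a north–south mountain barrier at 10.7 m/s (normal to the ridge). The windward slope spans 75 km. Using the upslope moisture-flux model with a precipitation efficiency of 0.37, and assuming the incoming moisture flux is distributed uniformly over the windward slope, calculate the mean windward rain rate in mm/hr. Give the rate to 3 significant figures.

R ≈ 6.67 mm/hr

Incoming column moisture flux per unit ridge length: F = V × PW = 10.7 × 35.1 = 375.57 mm·m/s.
Spread over the 75 km slope with efficiency ε = 0.37: R = ε·F/W = 0.37 × 375.57 / 75000 m = 1.853e-03 mm/s.
R = 1.853e-03 × 3600 = 6.67 mm/hr.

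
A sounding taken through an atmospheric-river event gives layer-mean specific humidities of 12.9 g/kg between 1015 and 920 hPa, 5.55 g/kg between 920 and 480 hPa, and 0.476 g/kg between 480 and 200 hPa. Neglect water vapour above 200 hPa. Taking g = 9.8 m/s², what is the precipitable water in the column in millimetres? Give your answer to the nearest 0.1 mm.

Precipitable water is the column-integrated vapour mass per unit area: PW = (1/g) Σ q̄ Δp, with q in kg/kg and Δp in Pa (1 kg/m² of water = 1 mm).
Layer 1015–920 hPa: Δp = 95 hPa = 9500 Pa, q̄ = 0.0129 kg/kg → 0.0129 × 9500 / 9.8 = 12.51 mm
Layer 920–480 hPa: Δp = 440 hPa = 44000 Pa, q̄ = 0.00555 kg/kg → 0.00555 × 44000 / 9.8 = 24.92 mm
Layer 480–200 hPa: Δp = 280 hPa = 28000 Pa, q̄ = 0.000476 kg/kg → 0.000476 × 28000 / 9.8 = 1.36 mm
PW = 12.51 + 24.92 + 1.36 = 38.79 ≈ 38.8 mm.

PW ≈ 38.8 mm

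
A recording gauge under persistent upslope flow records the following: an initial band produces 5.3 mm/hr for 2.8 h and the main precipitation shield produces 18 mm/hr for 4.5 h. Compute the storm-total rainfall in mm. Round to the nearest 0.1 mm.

total ≈ 95.8 mm

Total = Σ Rᵢ Δtᵢ = 5.3 × 2.8 + 18 × 4.5
      = 14.84 + 81 = 95.8 mm.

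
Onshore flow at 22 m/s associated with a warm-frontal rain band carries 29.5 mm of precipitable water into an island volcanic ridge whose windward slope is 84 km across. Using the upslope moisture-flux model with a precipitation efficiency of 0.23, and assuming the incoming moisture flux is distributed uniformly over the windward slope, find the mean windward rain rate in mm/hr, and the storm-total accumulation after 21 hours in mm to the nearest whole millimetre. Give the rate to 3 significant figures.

Incoming column moisture flux per unit ridge length: F = V × PW = 22 × 29.5 = 649 mm·m/s.
Spread over the 84 km slope with efficiency ε = 0.23: R = ε·F/W = 0.23 × 649 / 84000 m = 1.777e-03 mm/s.
R = 1.777e-03 × 3600 = 6.40 mm/hr.
Over 21 h: total = 6.40 × 21 = 134.4 ≈ 134 mm.

R ≈ 6.40 mm/hr; total ≈ 134 mm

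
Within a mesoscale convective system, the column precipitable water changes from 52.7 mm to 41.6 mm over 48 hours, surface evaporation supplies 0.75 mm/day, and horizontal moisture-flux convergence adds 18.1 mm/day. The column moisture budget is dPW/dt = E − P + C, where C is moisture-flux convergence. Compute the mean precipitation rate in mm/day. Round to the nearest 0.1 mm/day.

dPW/dt = (41.6 − 52.7) mm / (48/24 day) = -5.550 mm/day.
P = E + C − dPW/dt = 0.75 + (18.1) − (-5.550) = 24.4 mm/day.

P ≈ 24.4 mm/day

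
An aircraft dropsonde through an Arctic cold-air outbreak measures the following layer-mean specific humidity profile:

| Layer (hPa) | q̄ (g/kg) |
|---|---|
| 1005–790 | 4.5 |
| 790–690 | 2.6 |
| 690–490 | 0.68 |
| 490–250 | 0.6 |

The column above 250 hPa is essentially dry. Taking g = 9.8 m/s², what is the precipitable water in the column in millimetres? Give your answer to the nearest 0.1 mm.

Precipitable water is the column-integrated vapour mass per unit area: PW = (1/g) Σ q̄ Δp, with q in kg/kg and Δp in Pa (1 kg/m² of water = 1 mm).
Layer 1005–790 hPa: Δp = 215 hPa = 21500 Pa, q̄ = 0.0045 kg/kg → 0.0045 × 21500 / 9.8 = 9.87 mm
Layer 790–690 hPa: Δp = 100 hPa = 10000 Pa, q̄ = 0.0026 kg/kg → 0.0026 × 10000 / 9.8 = 2.65 mm
Layer 690–490 hPa: Δp = 200 hPa = 20000 Pa, q̄ = 0.00068 kg/kg → 0.00068 × 20000 / 9.8 = 1.39 mm
Layer 490–250 hPa: Δp = 240 hPa = 24000 Pa, q̄ = 0.0006 kg/kg → 0.0006 × 24000 / 9.8 = 1.47 mm
PW = 9.87 + 2.65 + 1.39 + 1.47 = 15.38 ≈ 15.4 mm.

PW ≈ 15.4 mm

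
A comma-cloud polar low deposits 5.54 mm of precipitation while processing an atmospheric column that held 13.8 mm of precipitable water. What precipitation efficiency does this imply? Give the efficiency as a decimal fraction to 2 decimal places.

ε ≈ 0.40

ε = precipitation / PW = 5.54 / 13.8 = 0.40.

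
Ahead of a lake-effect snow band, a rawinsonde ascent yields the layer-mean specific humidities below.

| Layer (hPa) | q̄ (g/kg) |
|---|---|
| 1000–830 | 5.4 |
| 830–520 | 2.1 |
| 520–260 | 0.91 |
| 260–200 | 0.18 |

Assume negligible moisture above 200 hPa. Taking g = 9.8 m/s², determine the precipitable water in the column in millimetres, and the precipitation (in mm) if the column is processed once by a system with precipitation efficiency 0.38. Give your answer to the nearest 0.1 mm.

PW ≈ 18.5 mm; precipitation ≈ 7.0 mm

Precipitable water is the column-integrated vapour mass per unit area: PW = (1/g) Σ q̄ Δp, with q in kg/kg and Δp in Pa (1 kg/m² of water = 1 mm).
Layer 1000–830 hPa: Δp = 170 hPa = 17000 Pa, q̄ = 0.0054 kg/kg → 0.0054 × 17000 / 9.8 = 9.37 mm
Layer 830–520 hPa: Δp = 310 hPa = 31000 Pa, q̄ = 0.0021 kg/kg → 0.0021 × 31000 / 9.8 = 6.64 mm
Layer 520–260 hPa: Δp = 260 hPa = 26000 Pa, q̄ = 0.00091 kg/kg → 0.00091 × 26000 / 9.8 = 2.41 mm
Layer 260–200 hPa: Δp = 60 hPa = 6000 Pa, q̄ = 0.00018 kg/kg → 0.00018 × 6000 / 9.8 = 0.11 mm
PW = 9.37 + 6.64 + 2.41 + 0.11 = 18.53 ≈ 18.5 mm.
Precipitation = ε × PW = 0.38 × 18.5 = 7.0 mm.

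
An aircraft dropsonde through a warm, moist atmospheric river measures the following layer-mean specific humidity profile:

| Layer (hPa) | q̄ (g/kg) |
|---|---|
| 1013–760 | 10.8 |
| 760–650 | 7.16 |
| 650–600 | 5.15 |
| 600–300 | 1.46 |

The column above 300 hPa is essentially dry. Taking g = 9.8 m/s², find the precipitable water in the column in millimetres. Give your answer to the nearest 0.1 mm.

PW ≈ 43.0 mm

Precipitable water is the column-integrated vapour mass per unit area: PW = (1/g) Σ q̄ Δp, with q in kg/kg and Δp in Pa (1 kg/m² of water = 1 mm).
Layer 1013–760 hPa: Δp = 253 hPa = 25300 Pa, q̄ = 0.0108 kg/kg → 0.0108 × 25300 / 9.8 = 27.88 mm
Layer 760–650 hPa: Δp = 110 hPa = 11000 Pa, q̄ = 0.00716 kg/kg → 0.00716 × 11000 / 9.8 = 8.04 mm
Layer 650–600 hPa: Δp = 50 hPa = 5000 Pa, q̄ = 0.00515 kg/kg → 0.00515 × 5000 / 9.8 = 2.63 mm
Layer 600–300 hPa: Δp = 300 hPa = 30000 Pa, q̄ = 0.00146 kg/kg → 0.00146 × 30000 / 9.8 = 4.47 mm
PW = 27.88 + 8.04 + 2.63 + 4.47 = 43.02 ≈ 43.0 mm.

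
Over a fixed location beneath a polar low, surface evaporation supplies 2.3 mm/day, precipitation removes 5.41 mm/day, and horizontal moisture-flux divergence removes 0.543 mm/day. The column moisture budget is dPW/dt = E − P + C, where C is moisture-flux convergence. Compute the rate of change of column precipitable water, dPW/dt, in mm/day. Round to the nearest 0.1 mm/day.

dPW/dt ≈ -3.7 mm/day

dPW/dt = E − P + C = 2.3 − 5.41 + (-0.543) = -3.7 mm/day.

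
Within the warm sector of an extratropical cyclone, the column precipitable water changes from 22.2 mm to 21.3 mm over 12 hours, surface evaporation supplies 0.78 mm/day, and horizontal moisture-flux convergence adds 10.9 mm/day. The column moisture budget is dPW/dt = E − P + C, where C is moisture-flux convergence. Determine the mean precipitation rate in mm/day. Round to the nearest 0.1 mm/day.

dPW/dt = (21.3 − 22.2) mm / (12/24 day) = -1.800 mm/day.
P = E + C − dPW/dt = 0.78 + (10.9) − (-1.800) = 13.5 mm/day.

P ≈ 13.5 mm/day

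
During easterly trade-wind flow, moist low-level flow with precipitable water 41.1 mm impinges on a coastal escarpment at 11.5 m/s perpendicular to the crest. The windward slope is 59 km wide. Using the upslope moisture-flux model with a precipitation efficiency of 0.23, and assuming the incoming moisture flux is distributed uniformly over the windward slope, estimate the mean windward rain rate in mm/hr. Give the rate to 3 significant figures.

Incoming column moisture flux per unit ridge length: F = V × PW = 11.5 × 41.1 = 472.65 mm·m/s.
Spread over the 59 km slope with efficiency ε = 0.23: R = ε·F/W = 0.23 × 472.65 / 59000 m = 1.843e-03 mm/s.
R = 1.843e-03 × 3600 = 6.63 mm/hr.

R ≈ 6.63 mm/hr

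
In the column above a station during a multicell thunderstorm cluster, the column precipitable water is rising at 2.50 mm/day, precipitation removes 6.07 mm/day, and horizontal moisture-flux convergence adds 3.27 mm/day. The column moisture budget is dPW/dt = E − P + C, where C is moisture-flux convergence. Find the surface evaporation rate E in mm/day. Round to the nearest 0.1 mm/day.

E ≈ 5.3 mm/day

dPW/dt = +2.50 mm/day.
E = dPW/dt + P − C = (+2.50) + 6.07 − (3.27) = 5.3 mm/day.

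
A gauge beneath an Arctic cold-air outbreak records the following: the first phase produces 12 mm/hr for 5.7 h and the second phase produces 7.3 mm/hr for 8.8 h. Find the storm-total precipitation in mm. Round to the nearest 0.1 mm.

Total = Σ Rᵢ Δtᵢ = 12 × 5.7 + 7.3 × 8.8
      = 68.4 + 64.24 = 132.6 mm.

total ≈ 132.6 mm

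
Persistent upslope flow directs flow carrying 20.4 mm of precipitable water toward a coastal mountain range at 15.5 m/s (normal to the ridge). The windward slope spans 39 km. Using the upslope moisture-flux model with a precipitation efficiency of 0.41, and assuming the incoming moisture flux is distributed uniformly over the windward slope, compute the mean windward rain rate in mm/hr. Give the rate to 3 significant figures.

Incoming column moisture flux per unit ridge length: F = V × PW = 15.5 × 20.4 = 316.2 mm·m/s.
Spread over the 39 km slope with efficiency ε = 0.41: R = ε·F/W = 0.41 × 316.2 / 39000 m = 3.324e-03 mm/s.
R = 3.324e-03 × 3600 = 12.0 mm/hr.

R ≈ 12.0 mm/hr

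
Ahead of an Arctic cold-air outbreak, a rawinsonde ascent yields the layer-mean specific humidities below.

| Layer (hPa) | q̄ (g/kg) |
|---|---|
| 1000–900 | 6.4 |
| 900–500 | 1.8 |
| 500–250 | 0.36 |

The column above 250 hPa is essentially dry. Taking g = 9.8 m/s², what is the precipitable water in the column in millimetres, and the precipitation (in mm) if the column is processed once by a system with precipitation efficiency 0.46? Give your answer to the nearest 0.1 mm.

PW ≈ 14.8 mm; precipitation ≈ 6.8 mm

Precipitable water is the column-integrated vapour mass per unit area: PW = (1/g) Σ q̄ Δp, with q in kg/kg and Δp in Pa (1 kg/m² of water = 1 mm).
Layer 1000–900 hPa: Δp = 100 hPa = 10000 Pa, q̄ = 0.0064 kg/kg → 0.0064 × 10000 / 9.8 = 6.53 mm
Layer 900–500 hPa: Δp = 400 hPa = 40000 Pa, q̄ = 0.0018 kg/kg → 0.0018 × 40000 / 9.8 = 7.35 mm
Layer 500–250 hPa: Δp = 250 hPa = 25000 Pa, q̄ = 0.00036 kg/kg → 0.00036 × 25000 / 9.8 = 0.92 mm
PW = 6.53 + 7.35 + 0.92 = 14.80 ≈ 14.8 mm.
Precipitation = ε × PW = 0.46 × 14.8 = 6.8 mm.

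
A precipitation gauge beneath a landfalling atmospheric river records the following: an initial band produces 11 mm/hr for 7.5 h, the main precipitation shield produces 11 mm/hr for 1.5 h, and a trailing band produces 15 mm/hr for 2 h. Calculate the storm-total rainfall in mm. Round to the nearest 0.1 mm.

total ≈ 129.0 mm

Total = Σ Rᵢ Δtᵢ = 11 × 7.5 + 11 × 1.5 + 15 × 2
      = 82.5 + 16.5 + 30 = 129.0 mm.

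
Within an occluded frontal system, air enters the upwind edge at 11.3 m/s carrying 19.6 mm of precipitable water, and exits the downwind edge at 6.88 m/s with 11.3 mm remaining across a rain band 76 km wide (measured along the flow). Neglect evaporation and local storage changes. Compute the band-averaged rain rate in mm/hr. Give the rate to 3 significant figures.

Column moisture flux per unit crosswind length is F = V × PW.
Inflow: F_in = 11.3 × 19.6 = 221.48 mm·m/s
Outflow: F_out = 6.88 × 11.3 = 77.744 mm·m/s
Steady-state rate R = (F_in − F_out)/L = (221.48 − 77.744) / 76000 m = 1.891e-03 mm/s.
R = 1.891e-03 × 3600 = 6.81 mm/hr.

R ≈ 6.81 mm/hr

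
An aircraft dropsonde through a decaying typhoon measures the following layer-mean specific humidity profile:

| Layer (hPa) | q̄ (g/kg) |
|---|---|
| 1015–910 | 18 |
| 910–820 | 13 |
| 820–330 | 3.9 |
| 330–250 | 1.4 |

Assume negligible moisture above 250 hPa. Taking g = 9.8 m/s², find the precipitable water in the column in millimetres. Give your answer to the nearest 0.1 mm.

PW ≈ 51.9 mm

Precipitable water is the column-integrated vapour mass per unit area: PW = (1/g) Σ q̄ Δp, with q in kg/kg and Δp in Pa (1 kg/m² of water = 1 mm).
Layer 1015–910 hPa: Δp = 105 hPa = 10500 Pa, q̄ = 0.018 kg/kg → 0.018 × 10500 / 9.8 = 19.29 mm
Layer 910–820 hPa: Δp = 90 hPa = 9000 Pa, q̄ = 0.013 kg/kg → 0.013 × 9000 / 9.8 = 11.94 mm
Layer 820–330 hPa: Δp = 490 hPa = 49000 Pa, q̄ = 0.0039 kg/kg → 0.0039 × 49000 / 9.8 = 19.50 mm
Layer 330–250 hPa: Δp = 80 hPa = 8000 Pa, q̄ = 0.0014 kg/kg → 0.0014 × 8000 / 9.8 = 1.14 mm
PW = 19.29 + 11.94 + 19.50 + 1.14 = 51.87 ≈ 51.9 mm.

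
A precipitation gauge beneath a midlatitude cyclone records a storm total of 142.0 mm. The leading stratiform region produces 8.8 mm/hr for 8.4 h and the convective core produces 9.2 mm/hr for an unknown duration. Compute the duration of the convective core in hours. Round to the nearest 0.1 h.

duration ≈ 7.4 h

Known phases: 8.8 × 8.4 = 73.92 mm.
Remaining depth = 142.0 − 73.92 = 68.08 mm.
Duration = 68.08 / 9.2 = 7.4 h.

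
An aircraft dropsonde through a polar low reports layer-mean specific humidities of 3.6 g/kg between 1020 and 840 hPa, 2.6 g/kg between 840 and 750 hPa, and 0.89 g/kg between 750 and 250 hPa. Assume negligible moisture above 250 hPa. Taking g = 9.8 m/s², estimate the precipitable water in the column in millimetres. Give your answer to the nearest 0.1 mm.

Precipitable water is the column-integrated vapour mass per unit area: PW = (1/g) Σ q̄ Δp, with q in kg/kg and Δp in Pa (1 kg/m² of water = 1 mm).
Layer 1020–840 hPa: Δp = 180 hPa = 18000 Pa, q̄ = 0.0036 kg/kg → 0.0036 × 18000 / 9.8 = 6.61 mm
Layer 840–750 hPa: Δp = 90 hPa = 9000 Pa, q̄ = 0.0026 kg/kg → 0.0026 × 9000 / 9.8 = 2.39 mm
Layer 750–250 hPa: Δp = 500 hPa = 50000 Pa, q̄ = 0.00089 kg/kg → 0.00089 × 50000 / 9.8 = 4.54 mm
PW = 6.61 + 2.39 + 4.54 = 13.54 ≈ 13.5 mm.

PW ≈ 13.5 mm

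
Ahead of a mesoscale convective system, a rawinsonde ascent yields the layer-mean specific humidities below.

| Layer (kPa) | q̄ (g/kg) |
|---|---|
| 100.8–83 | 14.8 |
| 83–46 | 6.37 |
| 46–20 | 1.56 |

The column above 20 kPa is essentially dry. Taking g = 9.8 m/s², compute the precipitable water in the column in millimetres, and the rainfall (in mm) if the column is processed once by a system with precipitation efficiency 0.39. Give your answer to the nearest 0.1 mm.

Precipitable water is the column-integrated vapour mass per unit area: PW = (1/g) Σ q̄ Δp, with q in kg/kg and Δp in Pa (1 kg/m² of water = 1 mm).
Layer 100.8–83 kPa: Δp = 178 hPa = 17800 Pa, q̄ = 0.0148 kg/kg → 0.0148 × 17800 / 9.8 = 26.88 mm
Layer 83–46 kPa: Δp = 370 hPa = 37000 Pa, q̄ = 0.00637 kg/kg → 0.00637 × 37000 / 9.8 = 24.05 mm
Layer 46–20 kPa: Δp = 260 hPa = 26000 Pa, q̄ = 0.00156 kg/kg → 0.00156 × 26000 / 9.8 = 4.14 mm
PW = 26.88 + 24.05 + 4.14 = 55.07 ≈ 55.1 mm.
Rainfall = ε × PW = 0.39 × 55.1 = 21.5 mm.

PW ≈ 55.1 mm; rainfall ≈ 21.5 mm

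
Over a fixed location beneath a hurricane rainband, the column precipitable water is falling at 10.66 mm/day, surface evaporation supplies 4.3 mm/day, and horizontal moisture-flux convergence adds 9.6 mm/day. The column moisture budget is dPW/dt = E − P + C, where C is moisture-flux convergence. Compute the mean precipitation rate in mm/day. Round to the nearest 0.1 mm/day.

dPW/dt = -10.66 mm/day.
P = E + C − dPW/dt = 4.3 + (9.6) − (-10.66) = 24.6 mm/day.

P ≈ 24.6 mm/day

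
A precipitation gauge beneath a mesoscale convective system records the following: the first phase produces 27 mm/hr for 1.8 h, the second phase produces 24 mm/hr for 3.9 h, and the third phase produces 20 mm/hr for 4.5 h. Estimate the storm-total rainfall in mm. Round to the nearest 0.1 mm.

total ≈ 232.2 mm

Total = Σ Rᵢ Δtᵢ = 27 × 1.8 + 24 × 3.9 + 20 × 4.5
      = 48.6 + 93.6 + 90 = 232.2 mm.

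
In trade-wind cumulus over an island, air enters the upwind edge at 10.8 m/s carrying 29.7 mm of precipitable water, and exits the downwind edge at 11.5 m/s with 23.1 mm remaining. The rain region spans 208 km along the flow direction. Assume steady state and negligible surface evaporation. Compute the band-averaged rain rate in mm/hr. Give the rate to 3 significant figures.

Column moisture flux per unit crosswind length is F = V × PW.
Inflow: F_in = 10.8 × 29.7 = 320.76 mm·m/s
Outflow: F_out = 11.5 × 23.1 = 265.65 mm·m/s
Steady-state rate R = (F_in − F_out)/L = (320.76 − 265.65) / 208000 m = 2.650e-04 mm/s.
R = 2.650e-04 × 3600 = 0.954 mm/hr.

R ≈ 0.954 mm/hr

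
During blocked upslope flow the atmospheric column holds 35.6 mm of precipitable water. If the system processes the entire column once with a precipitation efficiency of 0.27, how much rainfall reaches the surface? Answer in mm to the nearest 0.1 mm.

rainfall ≈ 9.6 mm

Rainfall = ε × PW = 0.27 × 35.6 = 9.6 mm.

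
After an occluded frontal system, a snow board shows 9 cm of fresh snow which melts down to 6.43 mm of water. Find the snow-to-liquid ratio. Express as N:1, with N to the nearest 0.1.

Ratio = snow depth / SWE = 90 mm / 6.43 mm = 14.0, i.e. 14.0:1.

ratio ≈ 14.0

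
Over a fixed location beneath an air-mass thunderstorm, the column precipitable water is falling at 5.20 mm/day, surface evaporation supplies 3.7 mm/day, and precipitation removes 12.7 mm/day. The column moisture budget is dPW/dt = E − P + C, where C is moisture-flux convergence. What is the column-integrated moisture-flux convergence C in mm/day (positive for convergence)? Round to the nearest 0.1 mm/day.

dPW/dt = -5.20 mm/day.
C = dPW/dt − E + P = (-5.20) − 3.7 + 12.7 = 3.8 mm/day.

C ≈ 3.8 mm/day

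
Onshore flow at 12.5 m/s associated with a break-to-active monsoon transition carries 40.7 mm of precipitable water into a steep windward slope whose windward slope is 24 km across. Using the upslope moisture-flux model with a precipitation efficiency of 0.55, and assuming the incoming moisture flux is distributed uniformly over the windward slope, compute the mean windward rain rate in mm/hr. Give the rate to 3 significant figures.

Incoming column moisture flux per unit ridge length: F = V × PW = 12.5 × 40.7 = 508.75 mm·m/s.
Spread over the 24 km slope with efficiency ε = 0.55: R = ε·F/W = 0.55 × 508.75 / 24000 m = 1.166e-02 mm/s.
R = 1.166e-02 × 3600 = 42.0 mm/hr.

R ≈ 42.0 mm/hr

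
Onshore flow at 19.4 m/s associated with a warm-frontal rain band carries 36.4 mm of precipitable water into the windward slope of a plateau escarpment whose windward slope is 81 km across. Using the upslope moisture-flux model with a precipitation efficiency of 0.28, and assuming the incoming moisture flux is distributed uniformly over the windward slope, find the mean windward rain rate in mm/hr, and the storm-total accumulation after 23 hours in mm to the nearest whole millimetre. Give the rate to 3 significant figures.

Incoming column moisture flux per unit ridge length: F = V × PW = 19.4 × 36.4 = 706.16 mm·m/s.
Spread over the 81 km slope with efficiency ε = 0.28: R = ε·F/W = 0.28 × 706.16 / 81000 m = 2.441e-03 mm/s.
R = 2.441e-03 × 3600 = 8.79 mm/hr.
Over 23 h: total = 8.79 × 23 = 202.17 ≈ 202 mm.

R ≈ 8.79 mm/hr; total ≈ 202 mm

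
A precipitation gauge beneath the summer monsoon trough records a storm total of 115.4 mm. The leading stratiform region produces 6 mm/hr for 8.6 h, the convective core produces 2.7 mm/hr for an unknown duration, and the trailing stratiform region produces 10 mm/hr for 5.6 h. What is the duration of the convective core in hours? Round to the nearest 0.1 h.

duration ≈ 2.9 h

Known phases: 6 × 8.6 + 10 × 5.6 = 51.6 + 56 = 107.6 mm.
Remaining depth = 115.4 − 107.6 = 7.8 mm.
Duration = 7.8 / 2.7 = 2.9 h.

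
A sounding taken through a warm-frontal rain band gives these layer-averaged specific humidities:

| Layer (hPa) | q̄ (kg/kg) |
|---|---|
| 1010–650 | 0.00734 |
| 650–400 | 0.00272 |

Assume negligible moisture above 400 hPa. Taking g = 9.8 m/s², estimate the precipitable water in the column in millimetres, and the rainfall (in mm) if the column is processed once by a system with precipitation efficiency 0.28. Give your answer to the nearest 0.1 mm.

Precipitable water is the column-integrated vapour mass per unit area: PW = (1/g) Σ q̄ Δp, with q in kg/kg and Δp in Pa (1 kg/m² of water = 1 mm).
Layer 1010–650 hPa: Δp = 360 hPa = 36000 Pa, q̄ = 0.00734 kg/kg → 0.00734 × 36000 / 9.8 = 26.96 mm
Layer 650–400 hPa: Δp = 250 hPa = 25000 Pa, q̄ = 0.00272 kg/kg → 0.00272 × 25000 / 9.8 = 6.94 mm
PW = 26.96 + 6.94 = 33.90 ≈ 33.9 mm.
Rainfall = ε × PW = 0.28 × 33.9 = 9.5 mm.

PW ≈ 33.9 mm; rainfall ≈ 9.5 mm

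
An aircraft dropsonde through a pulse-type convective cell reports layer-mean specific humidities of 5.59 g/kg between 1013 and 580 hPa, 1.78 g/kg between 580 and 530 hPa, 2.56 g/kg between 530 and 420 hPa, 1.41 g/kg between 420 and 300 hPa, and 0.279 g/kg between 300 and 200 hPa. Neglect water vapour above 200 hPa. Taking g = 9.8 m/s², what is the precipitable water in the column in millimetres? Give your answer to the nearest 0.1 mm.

PW ≈ 30.5 mm

Precipitable water is the column-integrated vapour mass per unit area: PW = (1/g) Σ q̄ Δp, with q in kg/kg and Δp in Pa (1 kg/m² of water = 1 mm).
Layer 1013–580 hPa: Δp = 433 hPa = 43300 Pa, q̄ = 0.00559 kg/kg → 0.00559 × 43300 / 9.8 = 24.70 mm
Layer 580–530 hPa: Δp = 50 hPa = 5000 Pa, q̄ = 0.00178 kg/kg → 0.00178 × 5000 / 9.8 = 0.91 mm
Layer 530–420 hPa: Δp = 110 hPa = 11000 Pa, q̄ = 0.00256 kg/kg → 0.00256 × 11000 / 9.8 = 2.87 mm
Layer 420–300 hPa: Δp = 120 hPa = 12000 Pa, q̄ = 0.00141 kg/kg → 0.00141 × 12000 / 9.8 = 1.73 mm
Layer 300–200 hPa: Δp = 100 hPa = 10000 Pa, q̄ = 0.000279 kg/kg → 0.000279 × 10000 / 9.8 = 0.28 mm
PW = 24.70 + 0.91 + 2.87 + 1.73 + 0.28 = 30.49 ≈ 30.5 mm.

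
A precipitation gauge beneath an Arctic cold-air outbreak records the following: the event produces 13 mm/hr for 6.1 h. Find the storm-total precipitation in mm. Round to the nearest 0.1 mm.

Total = Σ Rᵢ Δtᵢ = 13 × 6.1
      = 79.3 = 79.3 mm.

total ≈ 79.3 mm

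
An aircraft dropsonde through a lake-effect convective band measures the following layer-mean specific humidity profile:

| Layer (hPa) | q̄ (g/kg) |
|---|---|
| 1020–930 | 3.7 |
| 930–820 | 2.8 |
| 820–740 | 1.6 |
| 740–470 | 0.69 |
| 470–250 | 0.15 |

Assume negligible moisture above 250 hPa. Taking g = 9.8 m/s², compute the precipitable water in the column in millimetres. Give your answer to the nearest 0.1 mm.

PW ≈ 10.1 mm

Precipitable water is the column-integrated vapour mass per unit area: PW = (1/g) Σ q̄ Δp, with q in kg/kg and Δp in Pa (1 kg/m² of water = 1 mm).
Layer 1020–930 hPa: Δp = 90 hPa = 9000 Pa, q̄ = 0.0037 kg/kg → 0.0037 × 9000 / 9.8 = 3.40 mm
Layer 930–820 hPa: Δp = 110 hPa = 11000 Pa, q̄ = 0.0028 kg/kg → 0.0028 × 11000 / 9.8 = 3.14 mm
Layer 820–740 hPa: Δp = 80 hPa = 8000 Pa, q̄ = 0.0016 kg/kg → 0.0016 × 8000 / 9.8 = 1.31 mm
Layer 740–470 hPa: Δp = 270 hPa = 27000 Pa, q̄ = 0.00069 kg/kg → 0.00069 × 27000 / 9.8 = 1.90 mm
Layer 470–250 hPa: Δp = 220 hPa = 22000 Pa, q̄ = 0.00015 kg/kg → 0.00015 × 22000 / 9.8 = 0.34 mm
PW = 3.40 + 3.14 + 1.31 + 1.90 + 0.34 = 10.09 ≈ 10.1 mm.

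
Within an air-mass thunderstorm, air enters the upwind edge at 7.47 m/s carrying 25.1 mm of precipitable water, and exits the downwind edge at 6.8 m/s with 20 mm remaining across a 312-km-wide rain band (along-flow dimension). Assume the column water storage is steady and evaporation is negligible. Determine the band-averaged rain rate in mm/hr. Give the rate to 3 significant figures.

Column moisture flux per unit crosswind length is F = V × PW.
Inflow: F_in = 7.47 × 25.1 = 187.497 mm·m/s
Outflow: F_out = 6.8 × 20 = 136 mm·m/s
Steady-state rate R = (F_in − F_out)/L = (187.497 − 136) / 312000 m = 1.651e-04 mm/s.
R = 1.651e-04 × 3600 = 0.594 mm/hr.

R ≈ 0.594 mm/hr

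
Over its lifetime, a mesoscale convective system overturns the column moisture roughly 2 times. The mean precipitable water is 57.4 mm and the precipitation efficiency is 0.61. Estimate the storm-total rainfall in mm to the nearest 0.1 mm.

rainfall ≈ 70.0 mm

Each cycle deposits ε × PW = 0.61 × 57.4 = 35.014 mm.
Over 2 cycles: 2 × 35.014 = 70.0 mm.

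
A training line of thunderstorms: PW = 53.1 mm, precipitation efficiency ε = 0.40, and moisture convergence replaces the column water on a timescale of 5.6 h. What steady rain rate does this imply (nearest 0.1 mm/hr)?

Each overturning extracts ε × PW = 0.40 × 53.1 = 21.24 mm.
Rate = ε·PW / τ = 21.24 / 5.6 h = 3.8 mm/hr.

R ≈ 3.8 mm/hr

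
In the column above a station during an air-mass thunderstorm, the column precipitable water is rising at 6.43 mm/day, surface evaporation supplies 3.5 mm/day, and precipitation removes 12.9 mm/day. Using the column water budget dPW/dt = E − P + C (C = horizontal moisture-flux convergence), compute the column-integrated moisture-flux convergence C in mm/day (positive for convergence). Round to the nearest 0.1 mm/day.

C ≈ 15.8 mm/day

dPW/dt = +6.43 mm/day.
C = dPW/dt − E + P = (+6.43) − 3.5 + 12.9 = 15.8 mm/day.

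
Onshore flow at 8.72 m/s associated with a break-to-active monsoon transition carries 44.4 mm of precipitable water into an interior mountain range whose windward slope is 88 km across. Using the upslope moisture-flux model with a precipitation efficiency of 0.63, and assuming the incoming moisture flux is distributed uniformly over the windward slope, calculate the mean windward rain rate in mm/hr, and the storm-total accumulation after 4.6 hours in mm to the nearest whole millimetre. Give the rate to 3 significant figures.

Incoming column moisture flux per unit ridge length: F = V × PW = 8.72 × 44.4 = 387.168 mm·m/s.
Spread over the 88 km slope with efficiency ε = 0.63: R = ε·F/W = 0.63 × 387.168 / 88000 m = 2.772e-03 mm/s.
R = 2.772e-03 × 3600 = 9.98 mm/hr.
Over 4.6 h: total = 9.98 × 4.6 = 45.908 ≈ 46 mm.

R ≈ 9.98 mm/hr; total ≈ 46 mm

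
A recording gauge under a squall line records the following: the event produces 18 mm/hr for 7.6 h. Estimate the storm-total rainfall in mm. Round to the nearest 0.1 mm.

Total = Σ Rᵢ Δtᵢ = 18 × 7.6
      = 136.8 = 136.8 mm.

total ≈ 136.8 mm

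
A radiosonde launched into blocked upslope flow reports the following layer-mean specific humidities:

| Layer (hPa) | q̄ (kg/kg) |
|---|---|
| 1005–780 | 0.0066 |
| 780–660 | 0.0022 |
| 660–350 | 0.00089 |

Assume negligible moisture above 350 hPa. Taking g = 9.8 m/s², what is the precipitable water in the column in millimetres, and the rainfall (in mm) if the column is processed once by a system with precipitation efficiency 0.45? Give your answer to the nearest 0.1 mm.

Precipitable water is the column-integrated vapour mass per unit area: PW = (1/g) Σ q̄ Δp, with q in kg/kg and Δp in Pa (1 kg/m² of water = 1 mm).
Layer 1005–780 hPa: Δp = 225 hPa = 22500 Pa, q̄ = 0.0066 kg/kg → 0.0066 × 22500 / 9.8 = 15.15 mm
Layer 780–660 hPa: Δp = 120 hPa = 12000 Pa, q̄ = 0.0022 kg/kg → 0.0022 × 12000 / 9.8 = 2.69 mm
Layer 660–350 hPa: Δp = 310 hPa = 31000 Pa, q̄ = 0.00089 kg/kg → 0.00089 × 31000 / 9.8 = 2.82 mm
PW = 15.15 + 2.69 + 2.82 = 20.66 ≈ 20.7 mm.
Rainfall = ε × PW = 0.45 × 20.7 = 9.3 mm.

PW ≈ 20.7 mm; rainfall ≈ 9.3 mm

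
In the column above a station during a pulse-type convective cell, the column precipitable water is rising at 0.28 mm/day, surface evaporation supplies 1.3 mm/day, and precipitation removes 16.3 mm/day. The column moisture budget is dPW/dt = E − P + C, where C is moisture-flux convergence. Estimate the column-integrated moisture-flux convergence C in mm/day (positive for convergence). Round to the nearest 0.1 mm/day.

dPW/dt = +0.28 mm/day.
C = dPW/dt − E + P = (+0.28) − 1.3 + 16.3 = 15.3 mm/day.

C ≈ 15.3 mm/day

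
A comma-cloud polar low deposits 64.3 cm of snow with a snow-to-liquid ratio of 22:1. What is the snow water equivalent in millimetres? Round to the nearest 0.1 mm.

SWE = snow depth / ratio = 64.3 cm / 22 = 2.923 cm = 29.2 mm.

SWE ≈ 29.2 mm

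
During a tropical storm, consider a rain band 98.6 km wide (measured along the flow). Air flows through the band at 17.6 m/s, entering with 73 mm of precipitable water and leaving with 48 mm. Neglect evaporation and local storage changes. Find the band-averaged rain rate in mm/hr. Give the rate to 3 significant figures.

R ≈ 16.1 mm/hr

Column moisture flux per unit crosswind length is F = V × PW.
Inflow: F_in = 17.6 × 73 = 1284.8 mm·m/s
Outflow: F_out = 17.6 × 48 = 844.8 mm·m/s
Steady-state rate R = (F_in − F_out)/L = (1284.8 − 844.8) / 98600 m = 4.462e-03 mm/s.
R = 4.462e-03 × 3600 = 16.1 mm/hr.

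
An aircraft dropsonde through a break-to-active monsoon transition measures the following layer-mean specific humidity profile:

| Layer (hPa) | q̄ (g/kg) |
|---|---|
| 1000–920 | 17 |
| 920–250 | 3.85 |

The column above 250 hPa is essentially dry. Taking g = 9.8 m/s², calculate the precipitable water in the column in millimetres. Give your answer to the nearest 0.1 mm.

PW ≈ 40.2 mm

Precipitable water is the column-integrated vapour mass per unit area: PW = (1/g) Σ q̄ Δp, with q in kg/kg and Δp in Pa (1 kg/m² of water = 1 mm).
Layer 1000–920 hPa: Δp = 80 hPa = 8000 Pa, q̄ = 0.017 kg/kg → 0.017 × 8000 / 9.8 = 13.88 mm
Layer 920–250 hPa: Δp = 670 hPa = 67000 Pa, q̄ = 0.00385 kg/kg → 0.00385 × 67000 / 9.8 = 26.32 mm
PW = 13.88 + 26.32 = 40.20 ≈ 40.2 mm.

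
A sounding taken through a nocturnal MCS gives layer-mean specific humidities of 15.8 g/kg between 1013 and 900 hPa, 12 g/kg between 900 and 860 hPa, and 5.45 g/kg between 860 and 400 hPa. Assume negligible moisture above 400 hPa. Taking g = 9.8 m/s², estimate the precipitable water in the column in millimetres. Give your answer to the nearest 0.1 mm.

PW ≈ 48.7 mm

Precipitable water is the column-integrated vapour mass per unit area: PW = (1/g) Σ q̄ Δp, with q in kg/kg and Δp in Pa (1 kg/m² of water = 1 mm).
Layer 1013–900 hPa: Δp = 113 hPa = 11300 Pa, q̄ = 0.0158 kg/kg → 0.0158 × 11300 / 9.8 = 18.22 mm
Layer 900–860 hPa: Δp = 40 hPa = 4000 Pa, q̄ = 0.012 kg/kg → 0.012 × 4000 / 9.8 = 4.90 mm
Layer 860–400 hPa: Δp = 460 hPa = 46000 Pa, q̄ = 0.00545 kg/kg → 0.00545 × 46000 / 9.8 = 25.58 mm
PW = 18.22 + 4.90 + 25.58 = 48.70 ≈ 48.7 mm.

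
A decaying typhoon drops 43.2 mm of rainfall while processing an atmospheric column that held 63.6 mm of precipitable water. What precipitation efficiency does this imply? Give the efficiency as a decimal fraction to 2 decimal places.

ε = rainfall / PW = 43.2 / 63.6 = 0.68.

ε ≈ 0.68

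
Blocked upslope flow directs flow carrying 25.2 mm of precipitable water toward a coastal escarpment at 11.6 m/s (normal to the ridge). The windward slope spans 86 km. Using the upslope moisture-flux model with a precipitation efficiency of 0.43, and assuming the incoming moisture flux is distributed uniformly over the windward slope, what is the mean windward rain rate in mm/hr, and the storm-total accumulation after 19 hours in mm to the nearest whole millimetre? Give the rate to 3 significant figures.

R ≈ 5.26 mm/hr; total ≈ 100 mm

Incoming column moisture flux per unit ridge length: F = V × PW = 11.6 × 25.2 = 292.32 mm·m/s.
Spread over the 86 km slope with efficiency ε = 0.43: R = ε·F/W = 0.43 × 292.32 / 86000 m = 1.462e-03 mm/s.
R = 1.462e-03 × 3600 = 5.26 mm/hr.
Over 19 h: total = 5.26 × 19 = 99.94 ≈ 100 mm.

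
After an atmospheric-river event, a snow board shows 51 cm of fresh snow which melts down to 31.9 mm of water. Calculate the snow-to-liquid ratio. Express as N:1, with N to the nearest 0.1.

ratio ≈ 16.0

Ratio = snow depth / SWE = 510 mm / 31.9 mm = 16.0, i.e. 16.0:1.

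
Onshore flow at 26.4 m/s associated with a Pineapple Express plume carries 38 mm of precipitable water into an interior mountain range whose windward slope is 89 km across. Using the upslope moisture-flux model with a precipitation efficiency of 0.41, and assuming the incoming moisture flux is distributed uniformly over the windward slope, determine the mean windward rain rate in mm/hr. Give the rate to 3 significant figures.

R ≈ 16.6 mm/hr

Incoming column moisture flux per unit ridge length: F = V × PW = 26.4 × 38 = 1003.2 mm·m/s.
Spread over the 89 km slope with efficiency ε = 0.41: R = ε·F/W = 0.41 × 1003.2 / 89000 m = 4.621e-03 mm/s.
R = 4.621e-03 × 3600 = 16.6 mm/hr.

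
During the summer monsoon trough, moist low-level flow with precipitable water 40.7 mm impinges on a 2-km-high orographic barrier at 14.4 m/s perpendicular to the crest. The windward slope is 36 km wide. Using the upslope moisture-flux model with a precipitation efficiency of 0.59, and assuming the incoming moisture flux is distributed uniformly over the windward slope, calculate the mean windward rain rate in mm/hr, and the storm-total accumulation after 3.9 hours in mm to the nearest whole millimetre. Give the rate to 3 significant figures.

R ≈ 34.6 mm/hr; total ≈ 135 mm

Incoming column moisture flux per unit ridge length: F = V × PW = 14.4 × 40.7 = 586.08 mm·m/s.
Spread over the 36 km slope with efficiency ε = 0.59: R = ε·F/W = 0.59 × 586.08 / 36000 m = 9.605e-03 mm/s.
R = 9.605e-03 × 3600 = 34.6 mm/hr.
Over 3.9 h: total = 34.6 × 3.9 = 134.94 ≈ 135 mm.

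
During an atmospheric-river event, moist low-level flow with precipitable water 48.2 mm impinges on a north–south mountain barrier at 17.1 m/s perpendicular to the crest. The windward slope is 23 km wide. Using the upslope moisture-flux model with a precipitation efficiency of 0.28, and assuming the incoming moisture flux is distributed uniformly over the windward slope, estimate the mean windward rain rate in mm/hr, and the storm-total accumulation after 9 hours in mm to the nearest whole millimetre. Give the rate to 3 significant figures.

R ≈ 36.1 mm/hr; total ≈ 325 mm

Incoming column moisture flux per unit ridge length: F = V × PW = 17.1 × 48.2 = 824.22 mm·m/s.
Spread over the 23 km slope with efficiency ε = 0.28: R = ε·F/W = 0.28 × 824.22 / 23000 m = 1.003e-02 mm/s.
R = 1.003e-02 × 3600 = 36.1 mm/hr.
Over 9 h: total = 36.1 × 9 = 324.9 ≈ 325 mm.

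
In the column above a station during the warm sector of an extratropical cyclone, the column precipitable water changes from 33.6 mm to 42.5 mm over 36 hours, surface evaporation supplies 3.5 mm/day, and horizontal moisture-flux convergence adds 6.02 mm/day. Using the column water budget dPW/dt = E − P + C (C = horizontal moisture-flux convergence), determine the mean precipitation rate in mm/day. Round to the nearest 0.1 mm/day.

P ≈ 3.6 mm/day

dPW/dt = (42.5 − 33.6) mm / (36/24 day) = +5.933 mm/day.
P = E + C − dPW/dt = 3.5 + (6.02) − (+5.933) = 3.6 mm/day.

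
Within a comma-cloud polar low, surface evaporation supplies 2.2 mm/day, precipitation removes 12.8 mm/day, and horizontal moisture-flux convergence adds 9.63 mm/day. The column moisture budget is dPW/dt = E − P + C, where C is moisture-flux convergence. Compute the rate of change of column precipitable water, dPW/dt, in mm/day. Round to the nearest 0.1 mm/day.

dPW/dt ≈ -1.0 mm/day

dPW/dt = E − P + C = 2.2 − 12.8 + (9.63) = -1.0 mm/day.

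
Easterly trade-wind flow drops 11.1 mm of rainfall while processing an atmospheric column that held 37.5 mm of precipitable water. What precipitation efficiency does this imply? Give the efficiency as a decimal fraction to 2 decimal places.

ε ≈ 0.30

ε = rainfall / PW = 11.1 / 37.5 = 0.30.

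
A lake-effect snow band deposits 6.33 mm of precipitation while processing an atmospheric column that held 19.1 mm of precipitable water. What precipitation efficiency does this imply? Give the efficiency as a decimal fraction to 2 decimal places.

ε = precipitation / PW = 6.33 / 19.1 = 0.33.

ε ≈ 0.33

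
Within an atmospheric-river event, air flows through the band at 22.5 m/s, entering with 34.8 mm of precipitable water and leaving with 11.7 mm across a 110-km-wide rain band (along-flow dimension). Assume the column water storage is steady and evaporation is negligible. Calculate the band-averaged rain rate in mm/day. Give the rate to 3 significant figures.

R ≈ 408 mm/day

Column moisture flux per unit crosswind length is F = V × PW.
Inflow: F_in = 22.5 × 34.8 = 783 mm·m/s
Outflow: F_out = 22.5 × 11.7 = 263.25 mm·m/s
Steady-state rate R = (F_in − F_out)/L = (783 − 263.25) / 110000 m = 4.725e-03 mm/s.
R = 4.725e-03 × 3600 × 24 = 408 mm/day.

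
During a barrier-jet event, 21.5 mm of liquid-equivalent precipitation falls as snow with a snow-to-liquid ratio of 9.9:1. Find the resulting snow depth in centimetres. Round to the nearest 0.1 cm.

Snow depth = liquid × ratio = 21.5 mm × 9.9 = 212.85 mm = 21.3 cm.

snow depth ≈ 21.3 cm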